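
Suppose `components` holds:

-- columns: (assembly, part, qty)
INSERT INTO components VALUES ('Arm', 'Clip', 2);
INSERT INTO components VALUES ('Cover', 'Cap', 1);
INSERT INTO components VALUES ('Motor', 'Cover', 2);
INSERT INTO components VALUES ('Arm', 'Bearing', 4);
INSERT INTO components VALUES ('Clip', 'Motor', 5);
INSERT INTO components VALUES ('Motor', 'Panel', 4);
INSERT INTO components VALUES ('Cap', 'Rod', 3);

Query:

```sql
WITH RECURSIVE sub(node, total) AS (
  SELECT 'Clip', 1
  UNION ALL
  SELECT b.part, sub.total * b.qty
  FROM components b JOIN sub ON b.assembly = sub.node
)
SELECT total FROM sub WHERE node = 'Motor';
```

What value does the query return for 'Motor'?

Base: (Clip, total=1).
Iteration 1: components of {Clip} -> Motor = 1*5 = 5.
Iteration 2: components of {Motor} -> Cover = 5*2 = 10, Panel = 5*4 = 20.
Iteration 3: components of {Cover,Panel} -> Cap = 10*1 = 10.
Iteration 4: components of {Cap} -> Rod = 10*3 = 30.
Iteration 5: no further components; recursion stops.

5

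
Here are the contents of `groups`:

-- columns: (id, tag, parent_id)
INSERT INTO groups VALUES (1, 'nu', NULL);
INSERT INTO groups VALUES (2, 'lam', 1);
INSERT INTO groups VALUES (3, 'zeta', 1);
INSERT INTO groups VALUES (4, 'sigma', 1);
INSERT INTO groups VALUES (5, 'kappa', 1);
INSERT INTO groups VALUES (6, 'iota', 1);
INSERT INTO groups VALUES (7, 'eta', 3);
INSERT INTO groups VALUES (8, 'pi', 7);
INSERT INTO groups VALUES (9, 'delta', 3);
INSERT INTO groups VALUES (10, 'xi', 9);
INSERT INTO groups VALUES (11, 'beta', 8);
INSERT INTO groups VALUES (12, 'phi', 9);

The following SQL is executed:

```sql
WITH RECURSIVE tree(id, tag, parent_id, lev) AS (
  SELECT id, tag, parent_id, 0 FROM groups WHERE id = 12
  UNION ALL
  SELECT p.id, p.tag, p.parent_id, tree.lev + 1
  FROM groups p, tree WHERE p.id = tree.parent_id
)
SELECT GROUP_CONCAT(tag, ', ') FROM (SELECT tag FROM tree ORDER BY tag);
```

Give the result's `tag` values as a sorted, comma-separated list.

delta, nu, phi, zeta

Base: id=12 (phi), parent_id=9, lev 0.
Iteration 1: join on id=9 -> delta (id 9, parent_id=3, lev 1).
Iteration 2: join on id=3 -> zeta (id 3, parent_id=1, lev 2).
Iteration 3: join on id=1 -> nu (id 1, parent_id=NULL, lev 3).
Iteration 4: parent_id is NULL; no match; recursion stops.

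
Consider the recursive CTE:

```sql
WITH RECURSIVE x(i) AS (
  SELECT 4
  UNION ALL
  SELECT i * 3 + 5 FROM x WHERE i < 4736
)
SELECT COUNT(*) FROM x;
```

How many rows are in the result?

7

Base: i=4.
Iteration 1: 4 < 4736 holds -> i = 4 * 3 + 5 = 17.
Iteration 2: 17 < 4736 holds -> i = 17 * 3 + 5 = 56.
Iteration 3: 56 < 4736 holds -> i = 56 * 3 + 5 = 173.
Iteration 4: 173 < 4736 holds -> i = 173 * 3 + 5 = 524.
Iteration 5: 524 < 4736 holds -> i = 524 * 3 + 5 = 1577.
Iteration 6: 1577 < 4736 holds -> i = 1577 * 3 + 5 = 4736.
Iteration 7: 4736 < 4736 fails; recursion stops.
Total rows emitted: 7.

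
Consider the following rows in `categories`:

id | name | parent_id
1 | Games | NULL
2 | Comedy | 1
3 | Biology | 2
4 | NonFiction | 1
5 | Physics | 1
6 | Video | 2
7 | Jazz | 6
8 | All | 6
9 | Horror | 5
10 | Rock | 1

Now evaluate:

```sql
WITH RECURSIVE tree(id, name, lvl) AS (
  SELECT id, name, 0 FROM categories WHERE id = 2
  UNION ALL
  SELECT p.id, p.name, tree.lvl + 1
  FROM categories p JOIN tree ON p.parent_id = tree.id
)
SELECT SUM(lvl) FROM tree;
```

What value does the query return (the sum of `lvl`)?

6

Base: id=2 (Comedy) at lvl 0.
Iteration 1: rows with parent_id in {2} -> Biology (id 3, lvl 1), Video (id 6, lvl 1).
Iteration 2: rows with parent_id in {3,6} -> Jazz (id 7, lvl 2), All (id 8, lvl 2).
Iteration 3: no rows with parent_id in {7,8}; recursion stops.
SUM(lvl) = 0 + 1 + 1 + 2 + 2 = 6.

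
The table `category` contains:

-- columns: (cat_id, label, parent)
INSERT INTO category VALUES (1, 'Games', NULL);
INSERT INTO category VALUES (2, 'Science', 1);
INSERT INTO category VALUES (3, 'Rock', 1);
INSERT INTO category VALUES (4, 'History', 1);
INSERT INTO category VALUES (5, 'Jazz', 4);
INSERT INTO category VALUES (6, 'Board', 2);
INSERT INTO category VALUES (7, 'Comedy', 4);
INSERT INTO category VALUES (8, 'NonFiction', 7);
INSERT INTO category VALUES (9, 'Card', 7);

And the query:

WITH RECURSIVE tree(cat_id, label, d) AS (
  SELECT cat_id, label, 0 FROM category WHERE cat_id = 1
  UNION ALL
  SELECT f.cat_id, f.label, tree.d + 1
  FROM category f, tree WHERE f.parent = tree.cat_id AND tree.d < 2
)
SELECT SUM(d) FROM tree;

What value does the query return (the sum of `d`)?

Base: cat_id=1 (Games) at d 0.
Iteration 1: rows with parent in {1} -> Science (id 2, d 1), Rock (id 3, d 1), History (id 4, d 1).
Iteration 2: rows with parent in {2,3,4} -> Jazz (id 5, d 2), Board (id 6, d 2), Comedy (id 7, d 2).
Iteration 3: d < 2 fails for all current rows; recursion stops.
SUM(d) = 0 + 1 + 1 + 1 + 2 + 2 + 2 = 9.

9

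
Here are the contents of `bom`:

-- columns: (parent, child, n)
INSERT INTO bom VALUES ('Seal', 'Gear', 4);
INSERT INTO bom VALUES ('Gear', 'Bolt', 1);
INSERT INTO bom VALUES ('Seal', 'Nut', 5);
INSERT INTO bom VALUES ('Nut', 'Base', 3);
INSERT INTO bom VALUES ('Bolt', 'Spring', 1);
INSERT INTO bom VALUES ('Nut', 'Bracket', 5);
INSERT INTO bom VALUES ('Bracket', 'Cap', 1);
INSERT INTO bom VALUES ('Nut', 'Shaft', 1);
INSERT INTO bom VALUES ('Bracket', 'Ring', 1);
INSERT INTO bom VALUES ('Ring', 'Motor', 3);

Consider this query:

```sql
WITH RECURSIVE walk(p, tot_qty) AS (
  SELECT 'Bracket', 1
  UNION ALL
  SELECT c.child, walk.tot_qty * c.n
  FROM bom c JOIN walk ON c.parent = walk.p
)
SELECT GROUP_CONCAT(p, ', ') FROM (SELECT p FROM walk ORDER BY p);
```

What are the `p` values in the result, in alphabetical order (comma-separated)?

Bracket, Cap, Motor, Ring

Base: (Bracket, tot_qty=1).
Iteration 1: components of {Bracket} -> Cap = 1*1 = 1, Ring = 1*1 = 1.
Iteration 2: components of {Cap,Ring} -> Motor = 1*3 = 3.
Iteration 3: no further components; recursion stops.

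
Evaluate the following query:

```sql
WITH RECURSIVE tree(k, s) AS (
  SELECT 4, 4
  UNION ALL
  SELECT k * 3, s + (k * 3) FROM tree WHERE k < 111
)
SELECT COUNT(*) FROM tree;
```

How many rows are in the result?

5

Base: k=4, s=4.
Iteration 1: 4 < 111 holds -> k = 4 * 3 = 12, s = 4 + 12 = 16.
Iteration 2: 12 < 111 holds -> k = 12 * 3 = 36, s = 16 + 36 = 52.
Iteration 3: 36 < 111 holds -> k = 36 * 3 = 108, s = 52 + 108 = 160.
Iteration 4: 108 < 111 holds -> k = 108 * 3 = 324, s = 160 + 324 = 484.
Iteration 5: 324 < 111 fails; recursion stops.
Total rows emitted: 5.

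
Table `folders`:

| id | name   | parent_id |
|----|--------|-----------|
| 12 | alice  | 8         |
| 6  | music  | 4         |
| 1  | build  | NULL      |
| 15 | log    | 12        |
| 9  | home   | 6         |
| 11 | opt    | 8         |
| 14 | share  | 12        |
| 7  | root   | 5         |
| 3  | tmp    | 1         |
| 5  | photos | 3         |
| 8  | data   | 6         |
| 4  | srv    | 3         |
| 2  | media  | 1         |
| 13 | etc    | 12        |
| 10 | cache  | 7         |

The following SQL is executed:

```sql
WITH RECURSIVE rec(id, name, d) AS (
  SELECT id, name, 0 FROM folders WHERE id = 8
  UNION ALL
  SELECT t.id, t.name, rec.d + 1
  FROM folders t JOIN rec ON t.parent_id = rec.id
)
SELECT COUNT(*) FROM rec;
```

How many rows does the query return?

Base: id=8 (data) at d 0.
Iteration 1: rows with parent_id in {8} -> opt (id 11, d 1), alice (id 12, d 1).
Iteration 2: rows with parent_id in {11,12} -> etc (id 13, d 2), share (id 14, d 2), log (id 15, d 2).
Iteration 3: no rows with parent_id in {13,14,15}; recursion stops.
Total rows emitted: 6.

6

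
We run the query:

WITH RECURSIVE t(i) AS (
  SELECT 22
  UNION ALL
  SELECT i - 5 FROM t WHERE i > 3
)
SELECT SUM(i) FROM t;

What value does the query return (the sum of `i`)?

60

Base: i=22.
Iteration 1: 22 > 3 holds -> i = 22 - 5 = 17.
Iteration 2: 17 > 3 holds -> i = 17 - 5 = 12.
Iteration 3: 12 > 3 holds -> i = 12 - 5 = 7.
Iteration 4: 7 > 3 holds -> i = 7 - 5 = 2.
Iteration 5: 2 > 3 fails; recursion stops.
SUM(i) = 22 + 17 + 12 + 7 + 2 = 60.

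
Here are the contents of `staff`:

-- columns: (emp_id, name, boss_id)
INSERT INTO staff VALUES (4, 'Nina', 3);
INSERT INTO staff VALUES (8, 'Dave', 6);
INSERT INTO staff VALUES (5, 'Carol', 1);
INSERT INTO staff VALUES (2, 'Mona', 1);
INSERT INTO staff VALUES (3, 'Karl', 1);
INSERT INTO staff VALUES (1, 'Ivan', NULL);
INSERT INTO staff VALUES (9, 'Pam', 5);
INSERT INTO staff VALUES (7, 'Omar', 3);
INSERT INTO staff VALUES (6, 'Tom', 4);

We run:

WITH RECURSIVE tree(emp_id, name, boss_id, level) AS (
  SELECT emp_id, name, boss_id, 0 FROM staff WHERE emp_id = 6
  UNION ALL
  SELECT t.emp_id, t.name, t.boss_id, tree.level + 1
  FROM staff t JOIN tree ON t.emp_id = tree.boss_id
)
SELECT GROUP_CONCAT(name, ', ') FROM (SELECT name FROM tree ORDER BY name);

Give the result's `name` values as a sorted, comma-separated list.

Base: emp_id=6 (Tom), boss_id=4, level 0.
Iteration 1: join on emp_id=4 -> Nina (id 4, boss_id=3, level 1).
Iteration 2: join on emp_id=3 -> Karl (id 3, boss_id=1, level 2).
Iteration 3: join on emp_id=1 -> Ivan (id 1, boss_id=NULL, level 3).
Iteration 4: boss_id is NULL; no match; recursion stops.

Ivan, Karl, Nina, Tom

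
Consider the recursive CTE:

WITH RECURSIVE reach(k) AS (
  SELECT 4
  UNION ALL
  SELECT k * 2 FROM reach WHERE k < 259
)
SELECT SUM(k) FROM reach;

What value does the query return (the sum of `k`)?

1020

Base: k=4.
Iteration 1: 4 < 259 holds -> k = 4 * 2 = 8.
Iteration 2: 8 < 259 holds -> k = 8 * 2 = 16.
Iteration 3: 16 < 259 holds -> k = 16 * 2 = 32.
Iteration 4: 32 < 259 holds -> k = 32 * 2 = 64.
Iteration 5: 64 < 259 holds -> k = 64 * 2 = 128.
Iteration 6: 128 < 259 holds -> k = 128 * 2 = 256.
Iteration 7: 256 < 259 holds -> k = 256 * 2 = 512.
Iteration 8: 512 < 259 fails; recursion stops.
SUM(k) = 4 + 8 + 16 + 32 + 64 + 128 + 256 + 512 = 1020.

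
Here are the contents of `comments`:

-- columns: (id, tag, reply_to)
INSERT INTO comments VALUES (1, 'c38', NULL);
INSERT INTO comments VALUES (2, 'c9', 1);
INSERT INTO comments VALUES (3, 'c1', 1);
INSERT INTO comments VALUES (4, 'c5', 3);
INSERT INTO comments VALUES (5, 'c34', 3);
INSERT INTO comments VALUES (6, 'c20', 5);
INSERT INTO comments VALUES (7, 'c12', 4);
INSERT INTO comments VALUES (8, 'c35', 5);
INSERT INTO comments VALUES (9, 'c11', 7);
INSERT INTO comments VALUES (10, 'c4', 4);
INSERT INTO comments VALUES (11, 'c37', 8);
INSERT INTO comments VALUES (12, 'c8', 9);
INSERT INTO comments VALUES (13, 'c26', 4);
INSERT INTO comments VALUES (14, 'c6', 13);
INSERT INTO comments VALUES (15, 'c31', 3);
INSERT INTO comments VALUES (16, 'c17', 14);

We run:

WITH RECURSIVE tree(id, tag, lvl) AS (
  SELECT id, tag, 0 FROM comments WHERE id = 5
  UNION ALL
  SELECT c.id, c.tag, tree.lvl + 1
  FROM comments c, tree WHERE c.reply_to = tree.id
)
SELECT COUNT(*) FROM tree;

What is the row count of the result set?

4

Base: id=5 (c34) at lvl 0.
Iteration 1: rows with reply_to in {5} -> c20 (id 6, lvl 1), c35 (id 8, lvl 1).
Iteration 2: rows with reply_to in {6,8} -> c37 (id 11, lvl 2).
Iteration 3: no rows with reply_to in {11}; recursion stops.
Total rows emitted: 4.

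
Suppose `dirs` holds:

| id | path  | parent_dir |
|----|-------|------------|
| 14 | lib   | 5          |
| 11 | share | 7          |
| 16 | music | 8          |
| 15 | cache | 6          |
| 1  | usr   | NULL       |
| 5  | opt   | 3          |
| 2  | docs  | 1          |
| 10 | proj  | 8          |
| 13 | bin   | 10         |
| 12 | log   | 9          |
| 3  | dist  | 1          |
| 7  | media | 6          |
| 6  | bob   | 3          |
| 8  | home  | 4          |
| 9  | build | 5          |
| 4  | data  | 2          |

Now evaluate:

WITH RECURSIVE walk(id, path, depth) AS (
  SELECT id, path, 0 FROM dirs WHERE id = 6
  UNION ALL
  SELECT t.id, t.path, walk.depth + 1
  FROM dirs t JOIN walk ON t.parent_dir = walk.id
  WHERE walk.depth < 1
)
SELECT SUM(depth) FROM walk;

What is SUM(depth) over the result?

Base: id=6 (bob) at depth 0.
Iteration 1: rows with parent_dir in {6} -> media (id 7, depth 1), cache (id 15, depth 1).
Iteration 2: depth < 1 fails for all current rows; recursion stops.
SUM(depth) = 0 + 1 + 1 = 2.

2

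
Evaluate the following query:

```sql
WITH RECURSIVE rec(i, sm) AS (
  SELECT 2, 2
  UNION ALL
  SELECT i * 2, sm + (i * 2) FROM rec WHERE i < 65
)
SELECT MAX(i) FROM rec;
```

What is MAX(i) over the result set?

128

Base: i=2, sm=2.
Iteration 1: 2 < 65 holds -> i = 2 * 2 = 4, sm = 2 + 4 = 6.
Iteration 2: 4 < 65 holds -> i = 4 * 2 = 8, sm = 6 + 8 = 14.
Iteration 3: 8 < 65 holds -> i = 8 * 2 = 16, sm = 14 + 16 = 30.
Iteration 4: 16 < 65 holds -> i = 16 * 2 = 32, sm = 30 + 32 = 62.
Iteration 5: 32 < 65 holds -> i = 32 * 2 = 64, sm = 62 + 64 = 126.
Iteration 6: 64 < 65 holds -> i = 64 * 2 = 128, sm = 126 + 128 = 254.
Iteration 7: 128 < 65 fails; recursion stops.
i values: 2, 4, 8, 16, 32, 64, 128; the maximum is 128.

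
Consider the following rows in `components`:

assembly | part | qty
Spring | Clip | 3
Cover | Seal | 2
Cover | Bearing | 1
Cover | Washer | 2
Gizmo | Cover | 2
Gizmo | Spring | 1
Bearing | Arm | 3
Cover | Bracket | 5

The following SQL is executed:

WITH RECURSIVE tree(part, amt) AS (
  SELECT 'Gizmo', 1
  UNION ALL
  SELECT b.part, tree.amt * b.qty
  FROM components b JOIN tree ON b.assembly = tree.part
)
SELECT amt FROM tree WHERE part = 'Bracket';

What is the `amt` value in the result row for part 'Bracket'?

Base: (Gizmo, amt=1).
Iteration 1: components of {Gizmo} -> Cover = 1*2 = 2, Spring = 1*1 = 1.
Iteration 2: components of {Cover,Spring} -> Bearing = 2*1 = 2, Bracket = 2*5 = 10, Clip = 1*3 = 3, Seal = 2*2 = 4, Washer = 2*2 = 4.
Iteration 3: components of {Bearing,Bracket,Clip,Seal,Washer} -> Arm = 2*3 = 6.
Iteration 4: no further components; recursion stops.

10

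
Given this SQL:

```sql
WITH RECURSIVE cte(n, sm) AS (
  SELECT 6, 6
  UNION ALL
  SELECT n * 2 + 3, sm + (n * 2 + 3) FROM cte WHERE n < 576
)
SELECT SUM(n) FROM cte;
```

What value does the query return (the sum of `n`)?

Base: n=6, sm=6.
Iteration 1: 6 < 576 holds -> n = 6 * 2 + 3 = 15, sm = 6 + 15 = 21.
Iteration 2: 15 < 576 holds -> n = 15 * 2 + 3 = 33, sm = 21 + 33 = 54.
Iteration 3: 33 < 576 holds -> n = 33 * 2 + 3 = 69, sm = 54 + 69 = 123.
Iteration 4: 69 < 576 holds -> n = 69 * 2 + 3 = 141, sm = 123 + 141 = 264.
Iteration 5: 141 < 576 holds -> n = 141 * 2 + 3 = 285, sm = 264 + 285 = 549.
Iteration 6: 285 < 576 holds -> n = 285 * 2 + 3 = 573, sm = 549 + 573 = 1122.
Iteration 7: 573 < 576 holds -> n = 573 * 2 + 3 = 1149, sm = 1122 + 1149 = 2271.
Iteration 8: 1149 < 576 fails; recursion stops.
SUM(n) = 6 + 15 + 33 + 69 + 141 + 285 + 573 + 1149 = 2271.

2271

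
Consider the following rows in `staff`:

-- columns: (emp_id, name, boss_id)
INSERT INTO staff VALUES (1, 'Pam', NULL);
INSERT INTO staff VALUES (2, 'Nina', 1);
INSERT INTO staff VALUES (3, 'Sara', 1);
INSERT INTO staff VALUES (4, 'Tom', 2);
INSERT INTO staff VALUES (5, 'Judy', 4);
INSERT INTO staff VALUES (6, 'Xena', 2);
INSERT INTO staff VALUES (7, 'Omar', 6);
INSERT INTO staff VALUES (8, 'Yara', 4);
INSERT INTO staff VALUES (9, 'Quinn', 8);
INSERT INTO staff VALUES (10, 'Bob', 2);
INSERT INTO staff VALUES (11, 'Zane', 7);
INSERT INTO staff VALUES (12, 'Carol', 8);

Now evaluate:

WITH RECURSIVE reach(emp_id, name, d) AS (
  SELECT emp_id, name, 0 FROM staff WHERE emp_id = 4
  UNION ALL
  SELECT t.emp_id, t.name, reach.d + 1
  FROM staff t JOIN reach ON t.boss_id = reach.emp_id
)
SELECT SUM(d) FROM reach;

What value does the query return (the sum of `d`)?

6

Base: emp_id=4 (Tom) at d 0.
Iteration 1: rows with boss_id in {4} -> Judy (id 5, d 1), Yara (id 8, d 1).
Iteration 2: rows with boss_id in {5,8} -> Quinn (id 9, d 2), Carol (id 12, d 2).
Iteration 3: no rows with boss_id in {9,12}; recursion stops.
SUM(d) = 0 + 1 + 1 + 2 + 2 = 6.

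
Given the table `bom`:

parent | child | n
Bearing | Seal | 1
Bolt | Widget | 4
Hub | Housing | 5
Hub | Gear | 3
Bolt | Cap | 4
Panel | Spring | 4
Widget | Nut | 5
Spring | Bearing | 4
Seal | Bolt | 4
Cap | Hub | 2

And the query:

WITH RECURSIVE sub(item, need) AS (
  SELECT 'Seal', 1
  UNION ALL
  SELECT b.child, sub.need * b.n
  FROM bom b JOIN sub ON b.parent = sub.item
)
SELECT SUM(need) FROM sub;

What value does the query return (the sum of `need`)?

405

Base: (Seal, need=1).
Iteration 1: components of {Seal} -> Bolt = 1*4 = 4.
Iteration 2: components of {Bolt} -> Cap = 4*4 = 16, Widget = 4*4 = 16.
Iteration 3: components of {Cap,Widget} -> Hub = 16*2 = 32, Nut = 16*5 = 80.
Iteration 4: components of {Hub,Nut} -> Gear = 32*3 = 96, Housing = 32*5 = 160.
Iteration 5: no further components; recursion stops.
SUM(need) = 1 + 4 + 16 + 16 + 32 + 80 + 96 + 160 = 405.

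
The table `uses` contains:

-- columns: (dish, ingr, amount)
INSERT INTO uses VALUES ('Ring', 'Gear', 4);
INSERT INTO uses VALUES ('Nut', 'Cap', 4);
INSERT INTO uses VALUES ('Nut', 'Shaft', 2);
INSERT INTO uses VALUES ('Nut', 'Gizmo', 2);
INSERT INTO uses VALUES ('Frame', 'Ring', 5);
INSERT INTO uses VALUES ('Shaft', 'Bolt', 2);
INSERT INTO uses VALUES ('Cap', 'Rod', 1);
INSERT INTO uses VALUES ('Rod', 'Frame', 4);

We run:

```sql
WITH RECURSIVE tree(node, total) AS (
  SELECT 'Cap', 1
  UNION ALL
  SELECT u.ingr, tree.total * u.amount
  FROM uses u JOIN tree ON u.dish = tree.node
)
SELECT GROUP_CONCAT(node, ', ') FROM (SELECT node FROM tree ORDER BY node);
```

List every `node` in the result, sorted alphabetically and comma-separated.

Base: (Cap, total=1).
Iteration 1: components of {Cap} -> Rod = 1*1 = 1.
Iteration 2: components of {Rod} -> Frame = 1*4 = 4.
Iteration 3: components of {Frame} -> Ring = 4*5 = 20.
Iteration 4: components of {Ring} -> Gear = 20*4 = 80.
Iteration 5: no further components; recursion stops.

Cap, Frame, Gear, Ring, Rod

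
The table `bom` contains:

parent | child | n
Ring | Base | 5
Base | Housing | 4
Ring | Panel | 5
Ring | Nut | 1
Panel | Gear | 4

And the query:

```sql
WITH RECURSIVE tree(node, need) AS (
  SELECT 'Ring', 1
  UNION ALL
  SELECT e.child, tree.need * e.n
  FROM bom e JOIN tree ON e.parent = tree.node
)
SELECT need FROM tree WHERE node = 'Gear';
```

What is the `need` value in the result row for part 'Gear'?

Base: (Ring, need=1).
Iteration 1: components of {Ring} -> Base = 1*5 = 5, Nut = 1*1 = 1, Panel = 1*5 = 5.
Iteration 2: components of {Base,Nut,Panel} -> Gear = 5*4 = 20, Housing = 5*4 = 20.
Iteration 3: no further components; recursion stops.

20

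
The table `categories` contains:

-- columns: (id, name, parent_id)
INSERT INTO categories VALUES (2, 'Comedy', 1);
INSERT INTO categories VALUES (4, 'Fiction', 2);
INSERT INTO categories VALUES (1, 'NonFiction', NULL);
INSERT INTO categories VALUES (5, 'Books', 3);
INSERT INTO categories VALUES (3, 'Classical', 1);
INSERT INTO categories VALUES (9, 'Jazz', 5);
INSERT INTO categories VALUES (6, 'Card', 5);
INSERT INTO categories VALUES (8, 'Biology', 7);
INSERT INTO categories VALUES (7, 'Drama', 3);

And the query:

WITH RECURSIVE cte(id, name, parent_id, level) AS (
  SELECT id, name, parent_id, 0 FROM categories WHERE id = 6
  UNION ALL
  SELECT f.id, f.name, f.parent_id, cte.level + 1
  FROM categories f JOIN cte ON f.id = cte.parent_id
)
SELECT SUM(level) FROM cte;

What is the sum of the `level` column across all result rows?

Base: id=6 (Card), parent_id=5, level 0.
Iteration 1: join on id=5 -> Books (id 5, parent_id=3, level 1).
Iteration 2: join on id=3 -> Classical (id 3, parent_id=1, level 2).
Iteration 3: join on id=1 -> NonFiction (id 1, parent_id=NULL, level 3).
Iteration 4: parent_id is NULL; no match; recursion stops.
SUM(level) = 0 + 1 + 2 + 3 = 6.

6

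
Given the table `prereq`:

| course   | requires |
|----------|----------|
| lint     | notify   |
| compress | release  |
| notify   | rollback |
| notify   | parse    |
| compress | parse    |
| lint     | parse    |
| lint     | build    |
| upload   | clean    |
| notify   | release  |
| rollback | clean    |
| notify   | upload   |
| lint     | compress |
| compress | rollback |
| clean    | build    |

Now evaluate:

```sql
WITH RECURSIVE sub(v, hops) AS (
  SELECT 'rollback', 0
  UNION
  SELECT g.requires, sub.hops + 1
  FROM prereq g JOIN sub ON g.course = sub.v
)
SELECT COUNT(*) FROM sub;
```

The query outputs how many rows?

3

Base: (rollback, hops=0).
Iteration 1: edges from {rollback} -> (clean, hops=1).
Iteration 2: edges from {clean} -> (build, hops=2).
Iteration 3: no outgoing edges from {build}; recursion stops.
Total rows emitted: 3.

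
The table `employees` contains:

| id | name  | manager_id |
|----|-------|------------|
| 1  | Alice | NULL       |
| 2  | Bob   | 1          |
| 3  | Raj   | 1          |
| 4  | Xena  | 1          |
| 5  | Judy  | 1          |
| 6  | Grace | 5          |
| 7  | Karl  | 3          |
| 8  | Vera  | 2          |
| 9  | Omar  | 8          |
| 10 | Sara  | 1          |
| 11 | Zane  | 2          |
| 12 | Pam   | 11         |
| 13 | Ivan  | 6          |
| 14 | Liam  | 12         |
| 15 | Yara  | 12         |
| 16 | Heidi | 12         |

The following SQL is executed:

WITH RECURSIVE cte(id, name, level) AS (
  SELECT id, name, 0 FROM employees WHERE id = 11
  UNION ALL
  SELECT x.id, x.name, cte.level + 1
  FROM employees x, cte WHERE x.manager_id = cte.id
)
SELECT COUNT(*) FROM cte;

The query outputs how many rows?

5

Base: id=11 (Zane) at level 0.
Iteration 1: rows with manager_id in {11} -> Pam (id 12, level 1).
Iteration 2: rows with manager_id in {12} -> Liam (id 14, level 2), Yara (id 15, level 2), Heidi (id 16, level 2).
Iteration 3: no rows with manager_id in {14,15,16}; recursion stops.
Total rows emitted: 5.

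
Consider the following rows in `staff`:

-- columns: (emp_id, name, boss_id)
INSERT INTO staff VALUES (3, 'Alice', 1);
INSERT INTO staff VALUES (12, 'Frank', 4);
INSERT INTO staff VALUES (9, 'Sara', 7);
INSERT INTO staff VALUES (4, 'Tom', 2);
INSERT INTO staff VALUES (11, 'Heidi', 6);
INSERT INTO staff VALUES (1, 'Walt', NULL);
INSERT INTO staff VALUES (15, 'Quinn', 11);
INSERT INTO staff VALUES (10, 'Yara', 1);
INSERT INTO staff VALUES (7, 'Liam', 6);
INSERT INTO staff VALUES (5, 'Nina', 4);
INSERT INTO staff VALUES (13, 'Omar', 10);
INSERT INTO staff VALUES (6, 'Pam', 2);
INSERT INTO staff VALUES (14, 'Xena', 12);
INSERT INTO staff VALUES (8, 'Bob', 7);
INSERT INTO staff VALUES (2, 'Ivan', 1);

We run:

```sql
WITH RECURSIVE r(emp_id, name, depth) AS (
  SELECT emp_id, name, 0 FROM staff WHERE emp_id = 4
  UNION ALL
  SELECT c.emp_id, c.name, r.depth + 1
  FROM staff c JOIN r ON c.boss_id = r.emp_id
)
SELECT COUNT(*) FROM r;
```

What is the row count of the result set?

Base: emp_id=4 (Tom) at depth 0.
Iteration 1: rows with boss_id in {4} -> Nina (id 5, depth 1), Frank (id 12, depth 1).
Iteration 2: rows with boss_id in {5,12} -> Xena (id 14, depth 2).
Iteration 3: no rows with boss_id in {14}; recursion stops.
Total rows emitted: 4.

4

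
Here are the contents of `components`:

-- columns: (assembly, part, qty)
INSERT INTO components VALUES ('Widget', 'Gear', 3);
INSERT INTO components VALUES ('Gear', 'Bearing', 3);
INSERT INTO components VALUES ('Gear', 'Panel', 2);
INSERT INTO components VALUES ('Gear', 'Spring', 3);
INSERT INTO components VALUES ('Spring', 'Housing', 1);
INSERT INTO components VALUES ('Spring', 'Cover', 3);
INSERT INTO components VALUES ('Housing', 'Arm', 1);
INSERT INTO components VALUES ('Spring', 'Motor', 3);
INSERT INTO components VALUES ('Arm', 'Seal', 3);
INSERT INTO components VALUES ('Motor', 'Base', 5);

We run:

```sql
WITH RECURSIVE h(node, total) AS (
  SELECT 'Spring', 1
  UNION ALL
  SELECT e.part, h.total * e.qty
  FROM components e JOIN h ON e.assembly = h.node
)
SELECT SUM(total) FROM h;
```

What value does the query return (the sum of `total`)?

Base: (Spring, total=1).
Iteration 1: components of {Spring} -> Cover = 1*3 = 3, Housing = 1*1 = 1, Motor = 1*3 = 3.
Iteration 2: components of {Cover,Housing,Motor} -> Arm = 1*1 = 1, Base = 3*5 = 15.
Iteration 3: components of {Arm,Base} -> Seal = 1*3 = 3.
Iteration 4: no further components; recursion stops.
SUM(total) = 1 + 1 + 3 + 3 + 1 + 15 + 3 = 27.

27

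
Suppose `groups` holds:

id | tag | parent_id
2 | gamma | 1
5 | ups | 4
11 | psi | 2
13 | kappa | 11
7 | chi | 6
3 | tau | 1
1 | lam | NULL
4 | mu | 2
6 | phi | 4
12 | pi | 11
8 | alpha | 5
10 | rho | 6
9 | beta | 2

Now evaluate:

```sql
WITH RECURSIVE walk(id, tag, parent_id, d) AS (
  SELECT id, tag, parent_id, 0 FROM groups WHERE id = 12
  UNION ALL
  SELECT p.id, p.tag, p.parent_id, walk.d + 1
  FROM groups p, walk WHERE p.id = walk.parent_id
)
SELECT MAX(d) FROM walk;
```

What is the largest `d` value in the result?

3

Base: id=12 (pi), parent_id=11, d 0.
Iteration 1: join on id=11 -> psi (id 11, parent_id=2, d 1).
Iteration 2: join on id=2 -> gamma (id 2, parent_id=1, d 2).
Iteration 3: join on id=1 -> lam (id 1, parent_id=NULL, d 3).
Iteration 4: parent_id is NULL; no match; recursion stops.
d values: 0, 1, 2, 3; the maximum is 3.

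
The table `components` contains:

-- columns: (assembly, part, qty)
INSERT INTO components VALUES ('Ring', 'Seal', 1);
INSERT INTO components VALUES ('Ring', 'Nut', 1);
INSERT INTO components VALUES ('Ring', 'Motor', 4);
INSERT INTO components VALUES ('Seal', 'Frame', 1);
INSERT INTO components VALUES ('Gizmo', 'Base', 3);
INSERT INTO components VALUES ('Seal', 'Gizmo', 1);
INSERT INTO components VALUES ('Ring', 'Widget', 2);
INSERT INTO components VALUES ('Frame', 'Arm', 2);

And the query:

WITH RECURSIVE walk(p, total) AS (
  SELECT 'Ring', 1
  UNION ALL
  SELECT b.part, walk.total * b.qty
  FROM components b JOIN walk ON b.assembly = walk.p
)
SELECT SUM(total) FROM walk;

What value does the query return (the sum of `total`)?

Base: (Ring, total=1).
Iteration 1: components of {Ring} -> Motor = 1*4 = 4, Nut = 1*1 = 1, Seal = 1*1 = 1, Widget = 1*2 = 2.
Iteration 2: components of {Motor,Nut,Seal,Widget} -> Frame = 1*1 = 1, Gizmo = 1*1 = 1.
Iteration 3: components of {Frame,Gizmo} -> Arm = 1*2 = 2, Base = 1*3 = 3.
Iteration 4: no further components; recursion stops.
SUM(total) = 1 + 1 + 1 + 2 + 4 + 1 + 1 + 3 + 2 = 16.

16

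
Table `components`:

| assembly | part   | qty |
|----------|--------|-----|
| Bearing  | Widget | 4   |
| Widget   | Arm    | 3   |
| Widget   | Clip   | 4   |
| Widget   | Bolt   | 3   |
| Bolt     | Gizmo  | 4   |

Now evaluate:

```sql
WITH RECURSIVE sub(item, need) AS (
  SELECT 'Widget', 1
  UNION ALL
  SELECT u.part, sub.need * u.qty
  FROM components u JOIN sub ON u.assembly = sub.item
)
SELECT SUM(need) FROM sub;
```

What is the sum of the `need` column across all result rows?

23

Base: (Widget, need=1).
Iteration 1: components of {Widget} -> Arm = 1*3 = 3, Bolt = 1*3 = 3, Clip = 1*4 = 4.
Iteration 2: components of {Arm,Bolt,Clip} -> Gizmo = 3*4 = 12.
Iteration 3: no further components; recursion stops.
SUM(need) = 1 + 3 + 4 + 3 + 12 = 23.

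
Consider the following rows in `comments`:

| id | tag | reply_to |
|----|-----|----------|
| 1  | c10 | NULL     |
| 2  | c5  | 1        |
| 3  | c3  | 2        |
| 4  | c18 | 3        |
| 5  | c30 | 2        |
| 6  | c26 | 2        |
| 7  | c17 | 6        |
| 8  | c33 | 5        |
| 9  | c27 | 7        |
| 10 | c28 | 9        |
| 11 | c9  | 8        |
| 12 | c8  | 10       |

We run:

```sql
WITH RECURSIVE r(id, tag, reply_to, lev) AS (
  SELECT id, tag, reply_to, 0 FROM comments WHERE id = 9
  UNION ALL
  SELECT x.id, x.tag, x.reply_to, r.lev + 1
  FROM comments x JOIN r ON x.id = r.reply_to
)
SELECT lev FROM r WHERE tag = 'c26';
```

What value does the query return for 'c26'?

Base: id=9 (c27), reply_to=7, lev 0.
Iteration 1: join on id=7 -> c17 (id 7, reply_to=6, lev 1).
Iteration 2: join on id=6 -> c26 (id 6, reply_to=2, lev 2).
Iteration 3: join on id=2 -> c5 (id 2, reply_to=1, lev 3).
Iteration 4: join on id=1 -> c10 (id 1, reply_to=NULL, lev 4).
Iteration 5: reply_to is NULL; no match; recursion stops.

2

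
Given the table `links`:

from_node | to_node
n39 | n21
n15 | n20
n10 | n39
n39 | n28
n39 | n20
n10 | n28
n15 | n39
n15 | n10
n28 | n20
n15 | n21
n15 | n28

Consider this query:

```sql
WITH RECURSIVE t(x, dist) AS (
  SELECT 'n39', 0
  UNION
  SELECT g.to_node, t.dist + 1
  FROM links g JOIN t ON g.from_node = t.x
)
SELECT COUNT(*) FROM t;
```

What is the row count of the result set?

Base: (n39, dist=0).
Iteration 1: edges from {n39} -> (n20, dist=1), (n21, dist=1), (n28, dist=1).
Iteration 2: edges from {n20,n21,n28} -> (n20, dist=2).
Iteration 3: no outgoing edges from {n20}; recursion stops.
Total rows emitted: 5.

5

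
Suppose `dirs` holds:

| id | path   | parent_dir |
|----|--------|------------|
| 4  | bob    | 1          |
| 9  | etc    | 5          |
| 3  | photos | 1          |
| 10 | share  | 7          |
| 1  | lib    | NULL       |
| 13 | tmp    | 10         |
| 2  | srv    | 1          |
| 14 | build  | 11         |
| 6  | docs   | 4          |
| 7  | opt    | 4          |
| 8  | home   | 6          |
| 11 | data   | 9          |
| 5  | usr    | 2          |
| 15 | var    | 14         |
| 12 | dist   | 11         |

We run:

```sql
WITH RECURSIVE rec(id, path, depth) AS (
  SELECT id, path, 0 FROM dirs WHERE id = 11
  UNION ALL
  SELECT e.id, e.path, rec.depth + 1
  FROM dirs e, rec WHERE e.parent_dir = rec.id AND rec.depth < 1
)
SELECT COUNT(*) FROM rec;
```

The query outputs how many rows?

Base: id=11 (data) at depth 0.
Iteration 1: rows with parent_dir in {11} -> dist (id 12, depth 1), build (id 14, depth 1).
Iteration 2: depth < 1 fails for all current rows; recursion stops.
Total rows emitted: 3.

3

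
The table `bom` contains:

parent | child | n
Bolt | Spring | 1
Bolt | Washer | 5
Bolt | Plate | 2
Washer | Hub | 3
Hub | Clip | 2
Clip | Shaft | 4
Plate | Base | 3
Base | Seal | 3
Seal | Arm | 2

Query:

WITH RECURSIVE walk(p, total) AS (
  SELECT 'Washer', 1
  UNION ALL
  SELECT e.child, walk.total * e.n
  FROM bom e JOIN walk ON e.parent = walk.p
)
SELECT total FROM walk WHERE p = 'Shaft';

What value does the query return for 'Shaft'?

Base: (Washer, total=1).
Iteration 1: components of {Washer} -> Hub = 1*3 = 3.
Iteration 2: components of {Hub} -> Clip = 3*2 = 6.
Iteration 3: components of {Clip} -> Shaft = 6*4 = 24.
Iteration 4: no further components; recursion stops.

24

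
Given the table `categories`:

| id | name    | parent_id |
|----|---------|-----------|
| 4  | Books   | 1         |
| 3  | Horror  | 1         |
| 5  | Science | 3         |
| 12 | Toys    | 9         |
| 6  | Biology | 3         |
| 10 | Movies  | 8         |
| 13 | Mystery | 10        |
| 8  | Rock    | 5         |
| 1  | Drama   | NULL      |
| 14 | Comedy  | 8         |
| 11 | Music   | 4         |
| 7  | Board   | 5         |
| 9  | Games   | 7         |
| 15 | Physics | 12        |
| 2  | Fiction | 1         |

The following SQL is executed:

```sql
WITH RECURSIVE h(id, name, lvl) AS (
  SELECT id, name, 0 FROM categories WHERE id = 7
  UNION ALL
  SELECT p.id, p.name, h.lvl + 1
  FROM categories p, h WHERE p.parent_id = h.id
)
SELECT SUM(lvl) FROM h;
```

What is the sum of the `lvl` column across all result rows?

Base: id=7 (Board) at lvl 0.
Iteration 1: rows with parent_id in {7} -> Games (id 9, lvl 1).
Iteration 2: rows with parent_id in {9} -> Toys (id 12, lvl 2).
Iteration 3: rows with parent_id in {12} -> Physics (id 15, lvl 3).
Iteration 4: no rows with parent_id in {15}; recursion stops.
SUM(lvl) = 0 + 1 + 2 + 3 = 6.

6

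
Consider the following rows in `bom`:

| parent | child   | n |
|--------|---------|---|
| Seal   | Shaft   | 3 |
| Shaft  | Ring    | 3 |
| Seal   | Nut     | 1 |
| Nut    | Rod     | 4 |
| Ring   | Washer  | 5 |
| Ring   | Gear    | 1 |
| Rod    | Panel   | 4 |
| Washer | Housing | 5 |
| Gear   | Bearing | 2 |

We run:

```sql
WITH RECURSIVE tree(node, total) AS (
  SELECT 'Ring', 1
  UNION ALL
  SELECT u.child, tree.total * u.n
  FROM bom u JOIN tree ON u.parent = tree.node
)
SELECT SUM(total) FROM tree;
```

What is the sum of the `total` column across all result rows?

Base: (Ring, total=1).
Iteration 1: components of {Ring} -> Gear = 1*1 = 1, Washer = 1*5 = 5.
Iteration 2: components of {Gear,Washer} -> Bearing = 1*2 = 2, Housing = 5*5 = 25.
Iteration 3: no further components; recursion stops.
SUM(total) = 1 + 5 + 1 + 25 + 2 = 34.

34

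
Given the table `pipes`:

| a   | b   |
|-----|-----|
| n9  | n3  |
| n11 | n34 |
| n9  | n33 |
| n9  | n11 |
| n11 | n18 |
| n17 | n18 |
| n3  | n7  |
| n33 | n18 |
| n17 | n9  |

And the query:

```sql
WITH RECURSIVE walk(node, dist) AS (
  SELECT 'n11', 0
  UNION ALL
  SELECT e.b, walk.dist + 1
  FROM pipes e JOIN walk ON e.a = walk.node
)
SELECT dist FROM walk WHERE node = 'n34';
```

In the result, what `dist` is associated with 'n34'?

1

Base: (n11, dist=0).
Iteration 1: edges from {n11} -> (n18, dist=1), (n34, dist=1).
Iteration 2: no outgoing edges from {n18,n34}; recursion stops.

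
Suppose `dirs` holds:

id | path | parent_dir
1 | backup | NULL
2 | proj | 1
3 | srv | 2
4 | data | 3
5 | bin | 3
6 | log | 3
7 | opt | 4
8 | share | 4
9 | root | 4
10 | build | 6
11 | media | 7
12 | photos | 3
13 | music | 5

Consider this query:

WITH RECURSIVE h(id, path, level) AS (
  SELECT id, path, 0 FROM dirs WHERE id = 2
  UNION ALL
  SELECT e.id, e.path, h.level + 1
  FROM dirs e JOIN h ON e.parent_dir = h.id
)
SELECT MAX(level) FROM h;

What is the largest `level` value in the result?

Base: id=2 (proj) at level 0.
Iteration 1: rows with parent_dir in {2} -> srv (id 3, level 1).
Iteration 2: rows with parent_dir in {3} -> data (id 4, level 2), bin (id 5, level 2), log (id 6, level 2), photos (id 12, level 2).
Iteration 3: rows with parent_dir in {4,5,6,12} -> opt (id 7, level 3), share (id 8, level 3), root (id 9, level 3), build (id 10, level 3), music (id 13, level 3).
Iteration 4: rows with parent_dir in {7,8,9,10,13} -> media (id 11, level 4).
Iteration 5: no rows with parent_dir in {11}; recursion stops.
level values: 0, 1, 2, 2, 2, 2, 3, 3, 3, 3, 3, 4; the maximum is 4.

4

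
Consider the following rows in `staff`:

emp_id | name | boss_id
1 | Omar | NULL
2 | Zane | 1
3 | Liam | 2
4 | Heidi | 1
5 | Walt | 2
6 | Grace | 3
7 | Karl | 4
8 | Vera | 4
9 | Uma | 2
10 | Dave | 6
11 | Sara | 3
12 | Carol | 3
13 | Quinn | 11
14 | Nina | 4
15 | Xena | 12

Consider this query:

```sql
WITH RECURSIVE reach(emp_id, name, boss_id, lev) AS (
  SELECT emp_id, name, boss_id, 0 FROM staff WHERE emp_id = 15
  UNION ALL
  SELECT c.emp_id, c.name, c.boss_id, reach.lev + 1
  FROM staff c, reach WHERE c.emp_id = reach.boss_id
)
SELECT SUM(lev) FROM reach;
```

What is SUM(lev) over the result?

10

Base: emp_id=15 (Xena), boss_id=12, lev 0.
Iteration 1: join on emp_id=12 -> Carol (id 12, boss_id=3, lev 1).
Iteration 2: join on emp_id=3 -> Liam (id 3, boss_id=2, lev 2).
Iteration 3: join on emp_id=2 -> Zane (id 2, boss_id=1, lev 3).
Iteration 4: join on emp_id=1 -> Omar (id 1, boss_id=NULL, lev 4).
Iteration 5: boss_id is NULL; no match; recursion stops.
SUM(lev) = 0 + 1 + 2 + 3 + 4 = 10.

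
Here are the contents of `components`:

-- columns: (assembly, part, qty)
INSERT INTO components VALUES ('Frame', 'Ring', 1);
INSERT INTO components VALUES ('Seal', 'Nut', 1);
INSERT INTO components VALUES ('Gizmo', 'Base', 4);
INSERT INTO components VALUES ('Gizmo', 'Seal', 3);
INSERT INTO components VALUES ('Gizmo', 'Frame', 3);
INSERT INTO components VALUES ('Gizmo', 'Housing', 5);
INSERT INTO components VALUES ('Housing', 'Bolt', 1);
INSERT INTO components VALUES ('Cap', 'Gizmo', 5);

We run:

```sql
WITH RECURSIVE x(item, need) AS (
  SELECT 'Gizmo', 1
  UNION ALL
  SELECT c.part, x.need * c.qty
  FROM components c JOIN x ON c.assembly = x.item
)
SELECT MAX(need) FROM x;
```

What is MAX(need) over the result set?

5

Base: (Gizmo, need=1).
Iteration 1: components of {Gizmo} -> Base = 1*4 = 4, Frame = 1*3 = 3, Housing = 1*5 = 5, Seal = 1*3 = 3.
Iteration 2: components of {Base,Frame,Housing,Seal} -> Bolt = 5*1 = 5, Nut = 3*1 = 3, Ring = 3*1 = 3.
Iteration 3: no further components; recursion stops.
need values: 1, 4, 5, 3, 3, 5, 3, 3; the maximum is 5.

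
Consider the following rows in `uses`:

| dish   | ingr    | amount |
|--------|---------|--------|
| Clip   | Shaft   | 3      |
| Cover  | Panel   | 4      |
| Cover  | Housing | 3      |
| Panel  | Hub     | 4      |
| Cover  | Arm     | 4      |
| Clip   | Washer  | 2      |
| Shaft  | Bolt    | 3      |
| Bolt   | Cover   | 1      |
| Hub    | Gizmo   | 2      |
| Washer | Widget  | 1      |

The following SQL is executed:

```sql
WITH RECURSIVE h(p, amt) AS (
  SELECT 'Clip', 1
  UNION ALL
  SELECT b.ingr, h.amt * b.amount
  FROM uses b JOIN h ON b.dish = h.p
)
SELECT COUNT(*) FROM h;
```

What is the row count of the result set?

Base: (Clip, amt=1).
Iteration 1: components of {Clip} -> Shaft = 1*3 = 3, Washer = 1*2 = 2.
Iteration 2: components of {Shaft,Washer} -> Bolt = 3*3 = 9, Widget = 2*1 = 2.
Iteration 3: components of {Bolt,Widget} -> Cover = 9*1 = 9.
Iteration 4: components of {Cover} -> Arm = 9*4 = 36, Housing = 9*3 = 27, Panel = 9*4 = 36.
Iteration 5: components of {Arm,Housing,Panel} -> Hub = 36*4 = 144.
Iteration 6: components of {Hub} -> Gizmo = 144*2 = 288.
Iteration 7: no further components; recursion stops.
Total rows emitted: 11.

11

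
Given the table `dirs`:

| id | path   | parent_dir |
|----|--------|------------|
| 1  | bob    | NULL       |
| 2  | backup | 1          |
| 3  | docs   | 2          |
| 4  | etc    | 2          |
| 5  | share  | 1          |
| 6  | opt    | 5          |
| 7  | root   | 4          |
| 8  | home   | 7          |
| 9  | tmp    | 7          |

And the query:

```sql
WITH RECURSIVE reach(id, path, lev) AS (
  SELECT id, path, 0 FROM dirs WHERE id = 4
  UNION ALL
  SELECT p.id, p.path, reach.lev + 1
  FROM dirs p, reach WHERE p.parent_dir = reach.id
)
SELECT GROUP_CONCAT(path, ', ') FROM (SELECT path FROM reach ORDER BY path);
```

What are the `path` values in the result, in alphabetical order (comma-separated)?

Base: id=4 (etc) at lev 0.
Iteration 1: rows with parent_dir in {4} -> root (id 7, lev 1).
Iteration 2: rows with parent_dir in {7} -> home (id 8, lev 2), tmp (id 9, lev 2).
Iteration 3: no rows with parent_dir in {8,9}; recursion stops.

etc, home, root, tmp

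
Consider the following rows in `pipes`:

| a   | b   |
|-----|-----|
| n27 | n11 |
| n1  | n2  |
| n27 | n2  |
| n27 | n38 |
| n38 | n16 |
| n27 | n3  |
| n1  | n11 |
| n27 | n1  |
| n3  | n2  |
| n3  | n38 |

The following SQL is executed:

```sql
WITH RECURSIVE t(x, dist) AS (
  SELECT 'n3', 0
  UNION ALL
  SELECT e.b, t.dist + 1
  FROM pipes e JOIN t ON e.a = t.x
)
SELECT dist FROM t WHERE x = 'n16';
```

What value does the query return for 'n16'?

Base: (n3, dist=0).
Iteration 1: edges from {n3} -> (n2, dist=1), (n38, dist=1).
Iteration 2: edges from {n2,n38} -> (n16, dist=2).
Iteration 3: no outgoing edges from {n16}; recursion stops.

2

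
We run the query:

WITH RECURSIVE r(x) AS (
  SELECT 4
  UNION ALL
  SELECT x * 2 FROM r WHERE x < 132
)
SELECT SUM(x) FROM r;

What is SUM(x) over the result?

508

Base: x=4.
Iteration 1: 4 < 132 holds -> x = 4 * 2 = 8.
Iteration 2: 8 < 132 holds -> x = 8 * 2 = 16.
Iteration 3: 16 < 132 holds -> x = 16 * 2 = 32.
Iteration 4: 32 < 132 holds -> x = 32 * 2 = 64.
Iteration 5: 64 < 132 holds -> x = 64 * 2 = 128.
Iteration 6: 128 < 132 holds -> x = 128 * 2 = 256.
Iteration 7: 256 < 132 fails; recursion stops.
SUM(x) = 4 + 8 + 16 + 32 + 64 + 128 + 256 = 508.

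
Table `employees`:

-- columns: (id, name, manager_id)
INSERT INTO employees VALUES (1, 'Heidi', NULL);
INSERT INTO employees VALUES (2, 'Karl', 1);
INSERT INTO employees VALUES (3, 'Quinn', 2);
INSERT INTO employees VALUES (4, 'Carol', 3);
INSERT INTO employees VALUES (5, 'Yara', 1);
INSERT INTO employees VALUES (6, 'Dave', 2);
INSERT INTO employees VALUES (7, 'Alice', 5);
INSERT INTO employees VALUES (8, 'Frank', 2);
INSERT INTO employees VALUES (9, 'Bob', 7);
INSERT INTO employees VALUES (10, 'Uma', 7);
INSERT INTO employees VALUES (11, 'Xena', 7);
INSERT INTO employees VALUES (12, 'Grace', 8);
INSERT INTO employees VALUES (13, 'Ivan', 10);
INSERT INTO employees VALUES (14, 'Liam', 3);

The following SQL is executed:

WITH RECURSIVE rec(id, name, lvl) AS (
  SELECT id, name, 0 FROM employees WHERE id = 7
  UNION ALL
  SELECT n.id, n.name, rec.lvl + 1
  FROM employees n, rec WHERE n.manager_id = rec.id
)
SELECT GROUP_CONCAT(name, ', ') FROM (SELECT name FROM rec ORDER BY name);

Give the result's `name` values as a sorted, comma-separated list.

Base: id=7 (Alice) at lvl 0.
Iteration 1: rows with manager_id in {7} -> Bob (id 9, lvl 1), Uma (id 10, lvl 1), Xena (id 11, lvl 1).
Iteration 2: rows with manager_id in {9,10,11} -> Ivan (id 13, lvl 2).
Iteration 3: no rows with manager_id in {13}; recursion stops.

Alice, Bob, Ivan, Uma, Xena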